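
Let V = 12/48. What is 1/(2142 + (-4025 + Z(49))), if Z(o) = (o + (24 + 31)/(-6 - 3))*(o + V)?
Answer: 18/4127 ≈ 0.0043615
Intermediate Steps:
V = ¼ (V = 12*(1/48) = ¼ ≈ 0.25000)
Z(o) = (-55/9 + o)*(¼ + o) (Z(o) = (o + (24 + 31)/(-6 - 3))*(o + ¼) = (o + 55/(-9))*(¼ + o) = (o + 55*(-⅑))*(¼ + o) = (o - 55/9)*(¼ + o) = (-55/9 + o)*(¼ + o))
1/(2142 + (-4025 + Z(49))) = 1/(2142 + (-4025 + (-55/36 + 49² - 211/36*49))) = 1/(2142 + (-4025 + (-55/36 + 2401 - 10339/36))) = 1/(2142 + (-4025 + 38021/18)) = 1/(2142 - 34429/18) = 1/(4127/18) = 18/4127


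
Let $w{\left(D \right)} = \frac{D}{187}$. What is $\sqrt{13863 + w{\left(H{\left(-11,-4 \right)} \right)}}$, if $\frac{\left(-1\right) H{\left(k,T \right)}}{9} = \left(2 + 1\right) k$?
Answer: $\frac{\sqrt{4006866}}{17} \approx 117.75$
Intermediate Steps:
$H{\left(k,T \right)} = - 27 k$ ($H{\left(k,T \right)} = - 9 \left(2 + 1\right) k = - 9 \cdot 3 k = - 27 k$)
$w{\left(D \right)} = \frac{D}{187}$ ($w{\left(D \right)} = D \frac{1}{187} = \frac{D}{187}$)
$\sqrt{13863 + w{\left(H{\left(-11,-4 \right)} \right)}} = \sqrt{13863 + \frac{\left(-27\right) \left(-11\right)}{187}} = \sqrt{13863 + \frac{1}{187} \cdot 297} = \sqrt{13863 + \frac{27}{17}} = \sqrt{\frac{235698}{17}} = \frac{\sqrt{4006866}}{17}$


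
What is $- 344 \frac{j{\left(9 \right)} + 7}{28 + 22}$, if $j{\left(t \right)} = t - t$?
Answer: $- \frac{1204}{25} \approx -48.16$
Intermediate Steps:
$j{\left(t \right)} = 0$
$- 344 \frac{j{\left(9 \right)} + 7}{28 + 22} = - 344 \frac{0 + 7}{28 + 22} = - 344 \cdot \frac{7}{50} = - 344 \cdot 7 \cdot \frac{1}{50} = \left(-344\right) \frac{7}{50} = - \frac{1204}{25}$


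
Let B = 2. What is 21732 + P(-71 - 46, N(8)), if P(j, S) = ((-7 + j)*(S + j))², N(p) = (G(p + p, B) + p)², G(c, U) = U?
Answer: 4465396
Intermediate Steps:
N(p) = (2 + p)²
P(j, S) = (-7 + j)²*(S + j)²
21732 + P(-71 - 46, N(8)) = 21732 + (-7 + (-71 - 46))²*((2 + 8)² + (-71 - 46))² = 21732 + (-7 - 117)²*(10² - 117)² = 21732 + (-124)²*(100 - 117)² = 21732 + 15376*(-17)² = 21732 + 15376*289 = 21732 + 4443664 = 4465396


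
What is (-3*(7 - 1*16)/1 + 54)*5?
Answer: 405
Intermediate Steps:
(-3*(7 - 1*16)/1 + 54)*5 = (-3*(7 - 16) + 54)*5 = (-(-27) + 54)*5 = (-3*(-9) + 54)*5 = (27 + 54)*5 = 81*5 = 405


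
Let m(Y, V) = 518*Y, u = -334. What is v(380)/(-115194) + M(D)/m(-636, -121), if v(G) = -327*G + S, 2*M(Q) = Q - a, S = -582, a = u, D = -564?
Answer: 6857032421/6325072152 ≈ 1.0841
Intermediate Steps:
a = -334
M(Q) = 167 + Q/2 (M(Q) = (Q - 1*(-334))/2 = (Q + 334)/2 = (334 + Q)/2 = 167 + Q/2)
v(G) = -582 - 327*G (v(G) = -327*G - 582 = -582 - 327*G)
v(380)/(-115194) + M(D)/m(-636, -121) = (-582 - 327*380)/(-115194) + (167 + (1/2)*(-564))/((518*(-636))) = (-582 - 124260)*(-1/115194) + (167 - 282)/(-329448) = -124842*(-1/115194) - 115*(-1/329448) = 20807/19199 + 115/329448 = 6857032421/6325072152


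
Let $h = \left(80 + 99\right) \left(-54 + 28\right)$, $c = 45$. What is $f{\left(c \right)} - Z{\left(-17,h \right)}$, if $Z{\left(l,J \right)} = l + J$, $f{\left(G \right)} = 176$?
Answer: $4847$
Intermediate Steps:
$h = -4654$ ($h = 179 \left(-26\right) = -4654$)
$Z{\left(l,J \right)} = J + l$
$f{\left(c \right)} - Z{\left(-17,h \right)} = 176 - \left(-4654 - 17\right) = 176 - -4671 = 176 + 4671 = 4847$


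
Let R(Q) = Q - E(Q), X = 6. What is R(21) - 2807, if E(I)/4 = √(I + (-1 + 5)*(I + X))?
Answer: -2786 - 4*√129 ≈ -2831.4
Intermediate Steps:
E(I) = 4*√(24 + 5*I) (E(I) = 4*√(I + (-1 + 5)*(I + 6)) = 4*√(I + 4*(6 + I)) = 4*√(I + (24 + 4*I)) = 4*√(24 + 5*I))
R(Q) = Q - 4*√(24 + 5*Q)
R(21) - 2807 = (21 - 4*√(24 + 5*21)) - 2807 = (21 - 4*√(24 + 105)) - 2807 = (21 - 4*√129) - 2807 = -2786 - 4*√129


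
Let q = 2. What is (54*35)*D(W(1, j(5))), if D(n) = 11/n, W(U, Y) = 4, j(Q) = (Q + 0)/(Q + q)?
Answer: 10395/2 ≈ 5197.5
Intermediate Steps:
j(Q) = Q/(2 + Q) (j(Q) = (Q + 0)/(Q + 2) = Q/(2 + Q))
(54*35)*D(W(1, j(5))) = (54*35)*(11/4) = 1890*(11*(¼)) = 1890*(11/4) = 10395/2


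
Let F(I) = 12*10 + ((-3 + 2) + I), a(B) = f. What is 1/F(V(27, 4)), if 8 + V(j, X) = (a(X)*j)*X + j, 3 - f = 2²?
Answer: 1/30 ≈ 0.033333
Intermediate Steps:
f = -1 (f = 3 - 1*2² = 3 - 1*4 = 3 - 4 = -1)
a(B) = -1
V(j, X) = -8 + j - X*j (V(j, X) = -8 + ((-j)*X + j) = -8 + (-X*j + j) = -8 + (j - X*j) = -8 + j - X*j)
F(I) = 119 + I (F(I) = 120 + (-1 + I) = 119 + I)
1/F(V(27, 4)) = 1/(119 + (-8 + 27 - 1*4*27)) = 1/(119 + (-8 + 27 - 108)) = 1/(119 - 89) = 1/30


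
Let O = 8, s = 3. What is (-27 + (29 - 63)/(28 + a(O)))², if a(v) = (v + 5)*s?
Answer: 3396649/4489 ≈ 756.66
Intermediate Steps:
a(v) = 15 + 3*v (a(v) = (v + 5)*3 = (5 + v)*3 = 15 + 3*v)
(-27 + (29 - 63)/(28 + a(O)))² = (-27 + (29 - 63)/(28 + (15 + 3*8)))² = (-27 - 34/(28 + (15 + 24)))² = (-27 - 34/(28 + 39))² = (-27 - 34/67)² = (-1843/67)² = 3396649/4489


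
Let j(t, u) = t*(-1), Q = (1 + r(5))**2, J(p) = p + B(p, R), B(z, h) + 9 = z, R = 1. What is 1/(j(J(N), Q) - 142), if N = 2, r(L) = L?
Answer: -1/137 ≈ -0.0072993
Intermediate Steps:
B(z, h) = -9 + z
J(p) = -9 + 2*p (J(p) = p + (-9 + p) = -9 + 2*p)
Q = 36 (Q = (1 + 5)**2 = 6**2 = 36)
j(t, u) = -t
1/(j(J(N), Q) - 142) = 1/(-(-9 + 2*2) - 142) = 1/(-(-9 + 4) - 142) = 1/(-1*(-5) - 142) = 1/(5 - 142) = 1/(-137) = -1/137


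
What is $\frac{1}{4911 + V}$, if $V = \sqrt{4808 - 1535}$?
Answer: $\frac{1637}{8038216} - \frac{\sqrt{3273}}{24114648} \approx 0.00020128$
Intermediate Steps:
$V = \sqrt{3273} \approx 57.21$
$\frac{1}{4911 + V} = \frac{1}{4911 + \sqrt{3273}}$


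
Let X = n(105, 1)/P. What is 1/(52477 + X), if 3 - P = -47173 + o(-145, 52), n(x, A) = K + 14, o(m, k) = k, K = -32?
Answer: 2618/137384785 ≈ 1.9056e-5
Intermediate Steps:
n(x, A) = -18 (n(x, A) = -32 + 14 = -18)
P = 47124 (P = 3 - (-47173 + 52) = 3 - 1*(-47121) = 3 + 47121 = 47124)
X = -1/2618 (X = -18/47124 = -18*1/47124 = -1/2618 ≈ -0.00038197)
1/(52477 + X) = 1/(52477 - 1/2618) = 1/(137384785/2618) = 2618/137384785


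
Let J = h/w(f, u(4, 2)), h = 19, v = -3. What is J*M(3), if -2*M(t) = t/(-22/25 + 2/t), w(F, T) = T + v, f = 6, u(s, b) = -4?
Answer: -4275/224 ≈ -19.085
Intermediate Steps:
w(F, T) = -3 + T (w(F, T) = T - 3 = -3 + T)
M(t) = -t/(2*(-22/25 + 2/t))
J = -19/7 (J = 19/(-3 - 4) = 19/(-7) = 19*(-⅐) = -19/7 ≈ -2.7143)
J*M(3) = -475*3²/(28*(-25 + 11*3)) = -475*9/(28*(-25 + 33)) = -475*9/(28*8) = -19/7*225/32 = -4275/224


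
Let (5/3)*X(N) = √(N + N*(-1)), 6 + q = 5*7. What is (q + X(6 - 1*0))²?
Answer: 841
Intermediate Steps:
q = 29 (q = -6 + 5*7 = -6 + 35 = 29)
X(N) = 0 (X(N) = 3*√(N + N*(-1))/5 = 3*√(N - N)/5 = 3*√0/5 = (⅗)*0 = 0)
(q + X(6 - 1*0))² = (29 + 0)² = 29² = 841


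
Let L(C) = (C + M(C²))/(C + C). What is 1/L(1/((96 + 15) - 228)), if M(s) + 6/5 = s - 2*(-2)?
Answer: -585/95533 ≈ -0.0061235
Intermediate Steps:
M(s) = 14/5 + s (M(s) = -6/5 + (s - 2*(-2)) = -6/5 + (s + 4) = -6/5 + (4 + s) = 14/5 + s)
L(C) = (14/5 + C + C²)/(2*C) (L(C) = (C + (14/5 + C²))/(C + C) = (14/5 + C + C²)/((2*C)) = (14/5 + C + C²)*(1/(2*C)) = (14/5 + C + C²)/(2*C))
1/L(1/((96 + 15) - 228)) = 1/(½ + 1/(2*((96 + 15) - 228)) + 7/(5*(1/((96 + 15) - 228)))) = 1/(½ + 1/(2*(111 - 228)) + 7/(5*(1/(111 - 228)))) = 1/(½ + (½)/(-117) + 7/(5*(1/(-117)))) = 1/(½ + (½)*(-1/117) + 7/(5*(-1/117))) = 1/(½ - 1/234 + (7/5)*(-117)) = 1/(½ - 1/234 - 819/5) = 1/(-95533/585) = -585/95533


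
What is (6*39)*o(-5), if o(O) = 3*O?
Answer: -3510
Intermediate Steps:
(6*39)*o(-5) = (6*39)*(3*(-5)) = 234*(-15) = -3510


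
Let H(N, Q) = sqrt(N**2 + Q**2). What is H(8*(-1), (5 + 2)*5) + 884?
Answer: 884 + sqrt(1289) ≈ 919.90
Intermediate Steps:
H(8*(-1), (5 + 2)*5) + 884 = sqrt((8*(-1))**2 + ((5 + 2)*5)**2) + 884 = sqrt((-8)**2 + (7*5)**2) + 884 = sqrt(64 + 35**2) + 884 = sqrt(64 + 1225) + 884 = sqrt(1289) + 884 = 884 + sqrt(1289)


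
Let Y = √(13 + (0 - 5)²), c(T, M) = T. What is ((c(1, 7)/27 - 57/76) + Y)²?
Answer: 449161/11664 - 77*√38/54 ≈ 29.718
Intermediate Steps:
Y = √38 (Y = √(13 + (-5)²) = √(13 + 25) = √38 ≈ 6.1644)
((c(1, 7)/27 - 57/76) + Y)² = ((1/27 - 57/76) + √38)² = ((1*(1/27) - 57*1/76) + √38)² = ((1/27 - ¾) + √38)² = (-77/108 + √38)²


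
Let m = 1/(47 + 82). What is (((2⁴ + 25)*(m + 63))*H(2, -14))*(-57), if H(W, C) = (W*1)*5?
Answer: -63317120/43 ≈ -1.4725e+6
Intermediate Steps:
m = 1/129 ≈ 0.0077519
H(W, C) = 5*W (H(W, C) = W*5 = 5*W)
(((2⁴ + 25)*(m + 63))*H(2, -14))*(-57) = (((2⁴ + 25)*(1/129 + 63))*(5*2))*(-57) = (((16 + 25)*(8128/129))*10)*(-57) = ((41*(8128/129))*10)*(-57) = ((333248/129)*10)*(-57) = (3332480/129)*(-57) = -63317120/43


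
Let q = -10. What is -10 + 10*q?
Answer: -110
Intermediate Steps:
-10 + 10*q = -10 + 10*(-10) = -10 - 100 = -110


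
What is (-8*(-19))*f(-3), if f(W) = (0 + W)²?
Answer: 1368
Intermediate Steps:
f(W) = W²
(-8*(-19))*f(-3) = -8*(-19)*(-3)² = 152*9 = 1368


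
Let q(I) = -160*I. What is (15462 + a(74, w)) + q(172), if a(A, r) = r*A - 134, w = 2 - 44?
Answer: -15300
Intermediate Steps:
w = -42
a(A, r) = -134 + A*r (a(A, r) = A*r - 134 = -134 + A*r)
(15462 + a(74, w)) + q(172) = (15462 + (-134 + 74*(-42))) - 160*172 = (15462 + (-134 - 3108)) - 27520 = (15462 - 3242) - 27520 = 12220 - 27520 = -15300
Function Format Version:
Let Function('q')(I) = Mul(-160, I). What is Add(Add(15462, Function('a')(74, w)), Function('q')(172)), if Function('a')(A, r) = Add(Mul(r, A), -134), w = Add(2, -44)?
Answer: -15300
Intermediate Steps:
w = -42
Function('a')(A, r) = Add(-134, Mul(A, r)) (Function('a')(A, r) = Add(Mul(A, r), -134) = Add(-134, Mul(A, r)))
Add(Add(15462, Function('a')(74, w)), Function('q')(172)) = Add(Add(15462, Add(-134, Mul(74, -42))), Mul(-160, 172)) = Add(Add(15462, Add(-134, -3108)), -27520) = Add(Add(15462, -3242), -27520) = Add(12220, -27520) = -15300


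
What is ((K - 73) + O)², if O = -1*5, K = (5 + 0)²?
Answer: 2809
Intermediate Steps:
K = 25 (K = 5² = 25)
O = -5
((K - 73) + O)² = ((25 - 73) - 5)² = (-48 - 5)² = (-53)² = 2809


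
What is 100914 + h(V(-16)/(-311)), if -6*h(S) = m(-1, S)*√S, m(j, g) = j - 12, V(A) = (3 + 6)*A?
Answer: 100914 + 26*√311/311 ≈ 1.0092e+5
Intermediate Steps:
V(A) = 9*A
m(j, g) = -12 + j
h(S) = 13*√S/6 (h(S) = -(-12 - 1)*√S/6 = -(-13)*√S/6 = 13*√S/6)
100914 + h(V(-16)/(-311)) = 100914 + 13*√((9*(-16))/(-311))/6 = 100914 + 13*√(-144*(-1/311))/6 = 100914 + 13*√(144/311)/6 = 100914 + 13*(12*√311/311)/6 = 100914 + 26*√311/311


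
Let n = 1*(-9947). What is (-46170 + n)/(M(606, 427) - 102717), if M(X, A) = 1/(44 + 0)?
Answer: 2469148/4519547 ≈ 0.54633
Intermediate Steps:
n = -9947
M(X, A) = 1/44
(-46170 + n)/(M(606, 427) - 102717) = (-46170 - 9947)/(1/44 - 102717) = -56117/(-4519547/44) = -56117*(-44/4519547) = 2469148/4519547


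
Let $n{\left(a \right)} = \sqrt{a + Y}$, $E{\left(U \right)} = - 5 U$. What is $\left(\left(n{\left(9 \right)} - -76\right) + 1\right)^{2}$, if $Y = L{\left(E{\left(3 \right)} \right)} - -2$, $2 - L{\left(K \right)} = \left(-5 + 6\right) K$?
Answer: $5957 + 308 \sqrt{7} \approx 6771.9$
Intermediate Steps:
$L{\left(K \right)} = 2 - K$ ($L{\left(K \right)} = 2 - \left(-5 + 6\right) K = 2 - 1 K = 2 - K$)
$Y = 19$ ($Y = \left(2 - \left(-5\right) 3\right) - -2 = \left(2 - -15\right) + 2 = \left(2 + 15\right) + 2 = 17 + 2 = 19$)
$n{\left(a \right)} = \sqrt{19 + a}$ ($n{\left(a \right)} = \sqrt{a + 19} = \sqrt{19 + a}$)
$\left(\left(n{\left(9 \right)} - -76\right) + 1\right)^{2} = \left(\left(\sqrt{19 + 9} - -76\right) + 1\right)^{2} = \left(\left(\sqrt{28} + 76\right) + 1\right)^{2} = \left(\left(2 \sqrt{7} + 76\right) + 1\right)^{2} = \left(\left(76 + 2 \sqrt{7}\right) + 1\right)^{2} = \left(77 + 2 \sqrt{7}\right)^{2}$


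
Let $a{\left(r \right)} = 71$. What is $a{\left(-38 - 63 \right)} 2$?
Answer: $142$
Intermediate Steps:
$a{\left(-38 - 63 \right)} 2 = 71 \cdot 2 = 142$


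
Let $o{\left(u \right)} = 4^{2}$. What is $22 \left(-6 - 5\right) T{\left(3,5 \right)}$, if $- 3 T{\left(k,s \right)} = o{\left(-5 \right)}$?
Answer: $\frac{3872}{3} \approx 1290.7$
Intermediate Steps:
$o{\left(u \right)} = 16$
$T{\left(k,s \right)} = - \frac{16}{3}$ ($T{\left(k,s \right)} = \left(- \frac{1}{3}\right) 16 = - \frac{16}{3}$)
$22 \left(-6 - 5\right) T{\left(3,5 \right)} = 22 \left(-6 - 5\right) \left(- \frac{16}{3}\right) = 22 \left(-11\right) \left(- \frac{16}{3}\right) = \left(-242\right) \left(- \frac{16}{3}\right) = \frac{3872}{3}$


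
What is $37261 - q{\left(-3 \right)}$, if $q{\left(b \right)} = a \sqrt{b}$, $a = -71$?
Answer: $37261 + 71 i \sqrt{3} \approx 37261.0 + 122.98 i$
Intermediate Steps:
$q{\left(b \right)} = - 71 \sqrt{b}$
$37261 - q{\left(-3 \right)} = 37261 - - 71 \sqrt{-3} = 37261 - - 71 i \sqrt{3} = 37261 + 71 i \sqrt{3}$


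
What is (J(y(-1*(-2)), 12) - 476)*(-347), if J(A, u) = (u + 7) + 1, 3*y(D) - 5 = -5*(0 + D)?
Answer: 158232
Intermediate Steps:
y(D) = 5/3 - 5*D/3 (y(D) = 5/3 + (-5*(0 + D))/3 = 5/3 + (-5*D)/3 = 5/3 - 5*D/3)
J(A, u) = 8 + u (J(A, u) = (7 + u) + 1 = 8 + u)
(J(y(-1*(-2)), 12) - 476)*(-347) = ((8 + 12) - 476)*(-347) = (20 - 476)*(-347) = -456*(-347) = 158232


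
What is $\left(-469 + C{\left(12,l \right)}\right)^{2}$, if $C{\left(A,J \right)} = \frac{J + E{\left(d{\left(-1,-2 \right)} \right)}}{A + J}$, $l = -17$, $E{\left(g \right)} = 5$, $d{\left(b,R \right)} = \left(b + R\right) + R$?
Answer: $\frac{5442889}{25} \approx 2.1772 \cdot 10^{5}$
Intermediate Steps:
$d{\left(b,R \right)} = b + 2 R$ ($d{\left(b,R \right)} = \left(R + b\right) + R = b + 2 R$)
$C{\left(A,J \right)} = \frac{5 + J}{A + J}$ ($C{\left(A,J \right)} = \frac{J + 5}{A + J} = \frac{5 + J}{A + J}$)
$\left(-469 + C{\left(12,l \right)}\right)^{2} = \left(-469 + \frac{5 - 17}{12 - 17}\right)^{2} = \left(-469 + \frac{1}{-5} \left(-12\right)\right)^{2} = \left(-469 - - \frac{12}{5}\right)^{2} = \left(-469 + \frac{12}{5}\right)^{2} = \left(- \frac{2333}{5}\right)^{2} = \frac{5442889}{25}$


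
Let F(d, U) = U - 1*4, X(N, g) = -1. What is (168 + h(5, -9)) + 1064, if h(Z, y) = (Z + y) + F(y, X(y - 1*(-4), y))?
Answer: 1223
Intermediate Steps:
F(d, U) = -4 + U (F(d, U) = U - 4 = -4 + U)
h(Z, y) = -5 + Z + y (h(Z, y) = (Z + y) + (-4 - 1) = (Z + y) - 5 = -5 + Z + y)
(168 + h(5, -9)) + 1064 = (168 + (-5 + 5 - 9)) + 1064 = (168 - 9) + 1064 = 159 + 1064 = 1223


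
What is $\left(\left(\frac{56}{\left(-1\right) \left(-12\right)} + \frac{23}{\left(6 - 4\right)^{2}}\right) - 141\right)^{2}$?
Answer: $\frac{2455489}{144} \approx 17052.0$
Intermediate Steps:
$\left(\left(\frac{56}{\left(-1\right) \left(-12\right)} + \frac{23}{\left(6 - 4\right)^{2}}\right) - 141\right)^{2} = \left(\left(\frac{56}{12} + \frac{23}{2^{2}}\right) - 141\right)^{2} = \left(\left(56 \cdot \frac{1}{12} + \frac{23}{4}\right) - 141\right)^{2} = \left(\left(\frac{14}{3} + 23 \cdot \frac{1}{4}\right) - 141\right)^{2} = \left(\left(\frac{14}{3} + \frac{23}{4}\right) - 141\right)^{2} = \left(\frac{125}{12} - 141\right)^{2} = \left(- \frac{1567}{12}\right)^{2} = \frac{2455489}{144}$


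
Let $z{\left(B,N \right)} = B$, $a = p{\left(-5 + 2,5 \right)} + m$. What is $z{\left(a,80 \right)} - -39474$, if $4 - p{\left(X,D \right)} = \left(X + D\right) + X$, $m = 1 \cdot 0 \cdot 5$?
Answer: $39479$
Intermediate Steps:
$m = 0$ ($m = 0 \cdot 5 = 0$)
$p{\left(X,D \right)} = 4 - D - 2 X$ ($p{\left(X,D \right)} = 4 - \left(\left(X + D\right) + X\right) = 4 - \left(\left(D + X\right) + X\right) = 4 - \left(D + 2 X\right) = 4 - D - 2 X$)
$a = 5$ ($a = \left(4 - 5 - 2 \left(-5 + 2\right)\right) + 0 = \left(4 - 5 - -6\right) + 0 = \left(4 - 5 + 6\right) + 0 = 5 + 0 = 5$)
$z{\left(a,80 \right)} - -39474 = 5 - -39474 = 5 + 39474 = 39479$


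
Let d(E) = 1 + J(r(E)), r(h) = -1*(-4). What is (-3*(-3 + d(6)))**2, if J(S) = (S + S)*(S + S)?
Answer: 34596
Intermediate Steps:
r(h) = 4
J(S) = 4*S**2 (J(S) = (2*S)*(2*S) = 4*S**2)
d(E) = 65 (d(E) = 1 + 4*4**2 = 1 + 4*16 = 1 + 64 = 65)
(-3*(-3 + d(6)))**2 = (-3*(-3 + 65))**2 = (-3*62)**2 = (-186)**2 = 34596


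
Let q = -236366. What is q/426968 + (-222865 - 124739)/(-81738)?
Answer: 566209213/153068028 ≈ 3.6991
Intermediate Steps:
q/426968 + (-222865 - 124739)/(-81738) = -236366/426968 + (-222865 - 124739)/(-81738) = -236366*1/426968 - 347604*(-1/81738) = -118183/213484 + 57934/13623 = 566209213/153068028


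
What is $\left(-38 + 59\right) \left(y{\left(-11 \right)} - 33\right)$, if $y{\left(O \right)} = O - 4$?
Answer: $-1008$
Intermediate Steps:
$y{\left(O \right)} = -4 + O$
$\left(-38 + 59\right) \left(y{\left(-11 \right)} - 33\right) = \left(-38 + 59\right) \left(\left(-4 - 11\right) - 33\right) = 21 \left(-15 - 33\right) = 21 \left(-48\right) = -1008$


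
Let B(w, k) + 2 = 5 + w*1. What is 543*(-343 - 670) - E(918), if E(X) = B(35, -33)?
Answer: -550097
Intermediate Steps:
B(w, k) = 3 + w (B(w, k) = -2 + (5 + w*1) = -2 + (5 + w) = 3 + w)
E(X) = 38 (E(X) = 3 + 35 = 38)
543*(-343 - 670) - E(918) = 543*(-343 - 670) - 1*38 = 543*(-1013) - 38 = -550059 - 38 = -550097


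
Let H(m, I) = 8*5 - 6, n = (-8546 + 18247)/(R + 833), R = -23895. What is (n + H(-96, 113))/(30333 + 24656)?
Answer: 774407/1268156318 ≈ 0.00061066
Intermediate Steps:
n = -9701/23062 (n = (-8546 + 18247)/(-23895 + 833) = 9701/(-23062) = 9701*(-1/23062) = -9701/23062 ≈ -0.42065)
H(m, I) = 34 (H(m, I) = 40 - 6 = 34)
(n + H(-96, 113))/(30333 + 24656) = (-9701/23062 + 34)/(30333 + 24656) = (774407/23062)/54989 = (774407/23062)*(1/54989) = 774407/1268156318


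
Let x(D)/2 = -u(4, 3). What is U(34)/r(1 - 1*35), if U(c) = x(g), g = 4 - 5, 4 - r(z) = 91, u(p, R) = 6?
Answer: 4/29 ≈ 0.13793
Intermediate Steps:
r(z) = -87 (r(z) = 4 - 1*91 = 4 - 91 = -87)
g = -1
x(D) = -12 (x(D) = 2*(-1*6) = 2*(-6) = -12)
U(c) = -12
U(34)/r(1 - 1*35) = -12/(-87) = -12*(-1/87) = 4/29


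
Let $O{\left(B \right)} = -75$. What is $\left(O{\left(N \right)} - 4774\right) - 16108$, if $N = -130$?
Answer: $-20957$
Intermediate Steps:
$\left(O{\left(N \right)} - 4774\right) - 16108 = \left(-75 - 4774\right) - 16108 = -4849 - 16108 = -20957$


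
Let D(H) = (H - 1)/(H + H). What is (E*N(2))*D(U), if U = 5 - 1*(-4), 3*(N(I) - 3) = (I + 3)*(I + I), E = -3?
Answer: -116/9 ≈ -12.889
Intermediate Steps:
N(I) = 3 + 2*I*(3 + I)/3 (N(I) = 3 + ((I + 3)*(I + I))/3 = 3 + ((3 + I)*(2*I))/3 = 3 + (2*I*(3 + I))/3 = 3 + 2*I*(3 + I)/3)
U = 9 (U = 5 + 4 = 9)
D(H) = (-1 + H)/(2*H) (D(H) = (-1 + H)/((2*H)) = (-1 + H)*(1/(2*H)) = (-1 + H)/(2*H))
(E*N(2))*D(U) = (-3*(3 + 2*2 + (2/3)*2**2))*((1/2)*(-1 + 9)/9) = (-3*(3 + 4 + (2/3)*4))*((1/2)*(1/9)*8) = -3*(3 + 4 + 8/3)*(4/9) = -3*29/3*(4/9) = -29*4/9 = -116/9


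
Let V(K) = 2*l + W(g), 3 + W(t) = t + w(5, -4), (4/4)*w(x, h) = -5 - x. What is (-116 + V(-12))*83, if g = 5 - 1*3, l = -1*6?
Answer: -11537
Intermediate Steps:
w(x, h) = -5 - x
l = -6
g = 2 (g = 5 - 3 = 2)
W(t) = -13 + t (W(t) = -3 + (t + (-5 - 1*5)) = -3 + (t + (-5 - 5)) = -3 + (t - 10) = -3 + (-10 + t) = -13 + t)
V(K) = -23 (V(K) = 2*(-6) + (-13 + 2) = -12 - 11 = -23)
(-116 + V(-12))*83 = (-116 - 23)*83 = -139*83 = -11537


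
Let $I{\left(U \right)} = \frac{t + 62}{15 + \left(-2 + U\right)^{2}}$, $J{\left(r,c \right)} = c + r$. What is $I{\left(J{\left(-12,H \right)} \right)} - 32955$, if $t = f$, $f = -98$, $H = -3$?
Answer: $- \frac{2504589}{76} \approx -32955.0$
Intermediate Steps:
$t = -98$
$I{\left(U \right)} = - \frac{36}{15 + \left(-2 + U\right)^{2}}$ ($I{\left(U \right)} = \frac{-98 + 62}{15 + \left(-2 + U\right)^{2}} = - \frac{36}{15 + \left(-2 + U\right)^{2}}$)
$I{\left(J{\left(-12,H \right)} \right)} - 32955 = - \frac{36}{15 + \left(-2 - 15\right)^{2}} - 32955 = - \frac{36}{15 + \left(-17\right)^{2}} - 32955 = - \frac{36}{15 + 289} - 32955 = - \frac{36}{304} - 32955 = \left(-36\right) \frac{1}{304} - 32955 = - \frac{9}{76} - 32955 = - \frac{2504589}{76}$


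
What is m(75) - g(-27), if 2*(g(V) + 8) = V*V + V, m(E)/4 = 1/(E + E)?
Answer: -25723/75 ≈ -342.97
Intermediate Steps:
m(E) = 2/E (m(E) = 4/(E + E) = 4/((2*E)) = 4*(1/(2*E)) = 2/E)
g(V) = -8 + V/2 + V**2/2 (g(V) = -8 + (V*V + V)/2 = -8 + (V**2 + V)/2 = -8 + (V + V**2)/2 = -8 + (V/2 + V**2/2) = -8 + V/2 + V**2/2)
m(75) - g(-27) = 2/75 - (-8 + (1/2)*(-27) + (1/2)*(-27)**2) = 2*(1/75) - (-8 - 27/2 + (1/2)*729) = 2/75 - (-8 - 27/2 + 729/2) = 2/75 - 1*343 = 2/75 - 343 = -25723/75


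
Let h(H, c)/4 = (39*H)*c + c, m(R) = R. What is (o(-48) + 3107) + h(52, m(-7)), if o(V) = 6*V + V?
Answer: -54041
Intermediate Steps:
o(V) = 7*V
h(H, c) = 4*c + 156*H*c (h(H, c) = 4*((39*H)*c + c) = 4*(39*H*c + c) = 4*(c + 39*H*c) = 4*c + 156*H*c)
(o(-48) + 3107) + h(52, m(-7)) = (7*(-48) + 3107) + 4*(-7)*(1 + 39*52) = (-336 + 3107) + 4*(-7)*(1 + 2028) = 2771 + 4*(-7)*2029 = 2771 - 56812 = -54041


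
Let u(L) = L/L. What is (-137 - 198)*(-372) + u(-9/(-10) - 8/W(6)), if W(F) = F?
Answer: 124621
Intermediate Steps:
u(L) = 1
(-137 - 198)*(-372) + u(-9/(-10) - 8/W(6)) = (-137 - 198)*(-372) + 1 = -335*(-372) + 1 = 124620 + 1 = 124621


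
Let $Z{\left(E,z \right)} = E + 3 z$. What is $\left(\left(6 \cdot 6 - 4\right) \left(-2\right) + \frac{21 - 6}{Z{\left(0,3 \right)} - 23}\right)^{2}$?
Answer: $\frac{829921}{196} \approx 4234.3$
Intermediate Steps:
$\left(\left(6 \cdot 6 - 4\right) \left(-2\right) + \frac{21 - 6}{Z{\left(0,3 \right)} - 23}\right)^{2} = \left(\left(6 \cdot 6 - 4\right) \left(-2\right) + \frac{21 - 6}{\left(0 + 3 \cdot 3\right) - 23}\right)^{2} = \left(\left(36 - 4\right) \left(-2\right) + \frac{15}{\left(0 + 9\right) - 23}\right)^{2} = \left(32 \left(-2\right) + \frac{15}{9 - 23}\right)^{2} = \left(-64 + \frac{15}{-14}\right)^{2} = \left(-64 + 15 \left(- \frac{1}{14}\right)\right)^{2} = \left(-64 - \frac{15}{14}\right)^{2} = \left(- \frac{911}{14}\right)^{2} = \frac{829921}{196}$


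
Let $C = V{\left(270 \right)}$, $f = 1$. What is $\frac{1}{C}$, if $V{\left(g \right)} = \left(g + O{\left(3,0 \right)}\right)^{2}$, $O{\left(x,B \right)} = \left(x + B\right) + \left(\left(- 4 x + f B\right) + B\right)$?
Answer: $\frac{1}{68121} \approx 1.468 \cdot 10^{-5}$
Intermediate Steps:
$O{\left(x,B \right)} = - 3 x + 3 B$ ($O{\left(x,B \right)} = \left(x + B\right) + \left(\left(- 4 x + 1 B\right) + B\right) = \left(B + x\right) + \left(\left(- 4 x + B\right) + B\right) = \left(B + x\right) + \left(\left(B - 4 x\right) + B\right) = \left(B + x\right) + \left(- 4 x + 2 B\right) = - 3 x + 3 B$)
$V{\left(g \right)} = \left(-9 + g\right)^{2}$ ($V{\left(g \right)} = \left(g + \left(\left(-3\right) 3 + 3 \cdot 0\right)\right)^{2} = \left(g + \left(-9 + 0\right)\right)^{2} = \left(g - 9\right)^{2} = \left(-9 + g\right)^{2}$)
$C = 68121$ ($C = \left(-9 + 270\right)^{2} = 261^{2} = 68121$)
$\frac{1}{C} = \frac{1}{68121}$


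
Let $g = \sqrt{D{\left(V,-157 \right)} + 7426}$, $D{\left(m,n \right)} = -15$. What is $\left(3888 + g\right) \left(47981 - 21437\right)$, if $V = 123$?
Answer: $103203072 + 26544 \sqrt{7411} \approx 1.0549 \cdot 10^{8}$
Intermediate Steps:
$g = \sqrt{7411}$ ($g = \sqrt{-15 + 7426} = \sqrt{7411} \approx 86.087$)
$\left(3888 + g\right) \left(47981 - 21437\right) = \left(3888 + \sqrt{7411}\right) \left(47981 - 21437\right) = \left(3888 + \sqrt{7411}\right) 26544 = 103203072 + 26544 \sqrt{7411}$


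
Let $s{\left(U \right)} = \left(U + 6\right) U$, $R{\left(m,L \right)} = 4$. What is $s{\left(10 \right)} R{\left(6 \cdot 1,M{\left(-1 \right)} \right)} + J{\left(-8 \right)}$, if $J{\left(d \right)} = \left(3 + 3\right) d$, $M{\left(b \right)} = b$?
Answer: $592$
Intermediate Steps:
$s{\left(U \right)} = U \left(6 + U\right)$ ($s{\left(U \right)} = \left(6 + U\right) U = U \left(6 + U\right)$)
$J{\left(d \right)} = 6 d$
$s{\left(10 \right)} R{\left(6 \cdot 1,M{\left(-1 \right)} \right)} + J{\left(-8 \right)} = 10 \left(6 + 10\right) 4 + 6 \left(-8\right) = 10 \cdot 16 \cdot 4 - 48 = 160 \cdot 4 - 48 = 640 - 48 = 592$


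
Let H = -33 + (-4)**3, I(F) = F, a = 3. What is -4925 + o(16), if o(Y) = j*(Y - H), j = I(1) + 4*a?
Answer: -3456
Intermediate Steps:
j = 13 (j = 1 + 4*3 = 1 + 12 = 13)
H = -97 (H = -33 - 64 = -97)
o(Y) = 1261 + 13*Y (o(Y) = 13*(Y - 1*(-97)) = 13*(Y + 97) = 13*(97 + Y) = 1261 + 13*Y)
-4925 + o(16) = -4925 + (1261 + 13*16) = -4925 + (1261 + 208) = -4925 + 1469 = -3456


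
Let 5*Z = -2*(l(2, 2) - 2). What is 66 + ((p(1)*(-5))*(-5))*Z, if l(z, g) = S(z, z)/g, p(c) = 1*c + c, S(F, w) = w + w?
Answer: 66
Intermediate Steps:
S(F, w) = 2*w
p(c) = 2*c (p(c) = c + c = 2*c)
l(z, g) = 2*z/g (l(z, g) = (2*z)/g = 2*z/g)
Z = 0 (Z = (-2*(2*2/2 - 2))/5 = (-2*(2*2*(½) - 2))/5 = (-2*(2 - 2))/5 = (-2*0)/5 = (⅕)*0 = 0)
66 + ((p(1)*(-5))*(-5))*Z = 66 + (((2*1)*(-5))*(-5))*0 = 66 + ((2*(-5))*(-5))*0 = 66 - 10*(-5)*0 = 66 + 50*0 = 66 + 0 = 66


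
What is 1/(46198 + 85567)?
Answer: 1/131765 ≈ 7.5893e-6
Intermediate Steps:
1/(46198 + 85567) = 1/131765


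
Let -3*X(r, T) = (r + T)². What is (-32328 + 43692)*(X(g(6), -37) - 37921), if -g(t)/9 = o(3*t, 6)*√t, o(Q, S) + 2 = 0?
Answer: -443483888 + 5045616*√6 ≈ -4.3112e+8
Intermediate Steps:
o(Q, S) = -2 (o(Q, S) = -2 + 0 = -2)
g(t) = 18*√t (g(t) = -(-18)*√t = 18*√t)
X(r, T) = -(T + r)²/3 (X(r, T) = -(r + T)²/3 = -(T + r)²/3)
(-32328 + 43692)*(X(g(6), -37) - 37921) = (-32328 + 43692)*(-(-37 + 18*√6)²/3 - 37921) = 11364*(-37921 - (-37 + 18*√6)²/3) = -430934244 - 3788*(-37 + 18*√6)²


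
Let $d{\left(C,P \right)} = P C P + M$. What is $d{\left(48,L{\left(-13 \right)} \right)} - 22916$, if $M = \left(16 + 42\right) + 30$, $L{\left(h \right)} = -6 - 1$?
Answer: $-20476$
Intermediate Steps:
$L{\left(h \right)} = -7$ ($L{\left(h \right)} = -6 - 1 = -7$)
$M = 88$ ($M = 58 + 30 = 88$)
$d{\left(C,P \right)} = 88 + C P^{2}$ ($d{\left(C,P \right)} = P C P + 88 = C P P + 88 = C P^{2} + 88 = 88 + C P^{2}$)
$d{\left(48,L{\left(-13 \right)} \right)} - 22916 = \left(88 + 48 \left(-7\right)^{2}\right) - 22916 = \left(88 + 48 \cdot 49\right) - 22916 = \left(88 + 2352\right) - 22916 = 2440 - 22916 = -20476$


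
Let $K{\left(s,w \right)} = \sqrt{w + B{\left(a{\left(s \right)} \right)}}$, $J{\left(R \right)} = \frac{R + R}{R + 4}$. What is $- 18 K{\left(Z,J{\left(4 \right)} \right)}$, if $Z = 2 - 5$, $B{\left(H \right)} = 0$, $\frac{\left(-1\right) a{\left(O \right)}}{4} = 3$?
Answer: $-18$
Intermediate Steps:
$a{\left(O \right)} = -12$ ($a{\left(O \right)} = \left(-4\right) 3 = -12$)
$Z = -3$ ($Z = 2 - 5 = -3$)
$J{\left(R \right)} = \frac{2 R}{4 + R}$
$K{\left(s,w \right)} = \sqrt{w}$ ($K{\left(s,w \right)} = \sqrt{w + 0} = \sqrt{w}$)
$- 18 K{\left(Z,J{\left(4 \right)} \right)} = - 18 \sqrt{2 \cdot 4 \frac{1}{4 + 4}} = - 18 \sqrt{2 \cdot 4 \cdot \frac{1}{8}} = - 18 \sqrt{1} = \left(-18\right) 1 = -18$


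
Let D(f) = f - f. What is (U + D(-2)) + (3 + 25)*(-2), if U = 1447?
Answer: 1391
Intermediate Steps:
D(f) = 0
(U + D(-2)) + (3 + 25)*(-2) = (1447 + 0) + (3 + 25)*(-2) = 1447 + 28*(-2) = 1447 - 56 = 1391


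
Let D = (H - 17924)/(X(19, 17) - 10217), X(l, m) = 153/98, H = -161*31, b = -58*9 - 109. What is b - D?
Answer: -633947973/1001113 ≈ -633.24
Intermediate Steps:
b = -631 (b = -522 - 109 = -631)
H = -4991
X(l, m) = 153/98 (X(l, m) = 153*(1/98) = 153/98)
D = 2245670/1001113 (D = (-4991 - 17924)/(153/98 - 10217) = -22915/(-1001113/98) = -22915*(-98/1001113) = 2245670/1001113 ≈ 2.2432)
b - D = -631 - 1*2245670/1001113 = -631 - 2245670/1001113 = -633947973/1001113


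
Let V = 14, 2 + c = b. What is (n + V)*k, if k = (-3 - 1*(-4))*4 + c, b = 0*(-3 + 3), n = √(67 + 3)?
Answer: 28 + 2*√70 ≈ 44.733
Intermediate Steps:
n = √70 ≈ 8.3666
b = 0 (b = 0*0 = 0)
c = -2 (c = -2 + 0 = -2)
k = 2 (k = (-3 - 1*(-4))*4 - 2 = (-3 + 4)*4 - 2 = 1*4 - 2 = 4 - 2 = 2)
(n + V)*k = (√70 + 14)*2 = (14 + √70)*2 = 28 + 2*√70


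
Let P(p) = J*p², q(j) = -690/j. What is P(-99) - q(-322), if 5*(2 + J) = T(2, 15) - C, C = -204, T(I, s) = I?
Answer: 13446897/35 ≈ 3.8420e+5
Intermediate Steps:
J = 196/5 (J = -2 + (2 - 1*(-204))/5 = -2 + (2 + 204)/5 = -2 + (⅕)*206 = -2 + 206/5 = 196/5 ≈ 39.200)
P(p) = 196*p²/5
P(-99) - q(-322) = (196/5)*(-99)² - (-690)/(-322) = (196/5)*9801 - (-690)*(-1)/322 = 1920996/5 - 1*15/7 = 1920996/5 - 15/7 = 13446897/35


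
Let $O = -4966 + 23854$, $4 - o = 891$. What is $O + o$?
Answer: $18001$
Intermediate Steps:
$o = -887$ ($o = 4 - 891 = -887$)
$O = 18888$
$O + o = 18888 - 887 = 18001$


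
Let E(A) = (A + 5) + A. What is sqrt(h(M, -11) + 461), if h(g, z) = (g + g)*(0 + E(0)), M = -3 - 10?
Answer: sqrt(331) ≈ 18.193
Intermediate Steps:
M = -13
E(A) = 5 + 2*A (E(A) = (5 + A) + A = 5 + 2*A)
h(g, z) = 10*g (h(g, z) = (g + g)*(0 + (5 + 2*0)) = (2*g)*(0 + (5 + 0)) = (2*g)*(0 + 5) = (2*g)*5 = 10*g)
sqrt(h(M, -11) + 461) = sqrt(10*(-13) + 461) = sqrt(-130 + 461) = sqrt(331)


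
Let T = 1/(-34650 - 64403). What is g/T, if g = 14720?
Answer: -1458060160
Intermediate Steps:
T = -1/99053 (T = 1/(-99053) = -1/99053 ≈ -1.0096e-5)
g/T = 14720/(-1/99053) = 14720*(-99053) = -1458060160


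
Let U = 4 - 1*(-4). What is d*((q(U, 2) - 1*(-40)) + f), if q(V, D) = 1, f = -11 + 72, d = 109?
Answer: 11118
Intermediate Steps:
f = 61
U = 8 (U = 4 + 4 = 8)
d*((q(U, 2) - 1*(-40)) + f) = 109*((1 - 1*(-40)) + 61) = 109*((1 + 40) + 61) = 109*(41 + 61) = 109*102 = 11118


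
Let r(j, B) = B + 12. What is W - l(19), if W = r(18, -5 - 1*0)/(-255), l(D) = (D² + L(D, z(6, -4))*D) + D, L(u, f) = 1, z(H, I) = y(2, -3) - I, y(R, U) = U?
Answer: -101752/255 ≈ -399.03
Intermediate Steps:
z(H, I) = -3 - I
l(D) = D² + 2*D (l(D) = (D² + 1*D) + D = (D² + D) + D = (D + D²) + D = D² + 2*D)
r(j, B) = 12 + B
W = -7/255 (W = (12 + (-5 - 1*0))/(-255) = (12 + (-5 + 0))*(-1/255) = (12 - 5)*(-1/255) = 7*(-1/255) = -7/255 ≈ -0.027451)
W - l(19) = -7/255 - 19*(2 + 19) = -7/255 - 19*21 = -7/255 - 1*399 = -7/255 - 399 = -101752/255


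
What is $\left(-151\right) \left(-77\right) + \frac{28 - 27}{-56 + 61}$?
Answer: $\frac{58136}{5} \approx 11627.0$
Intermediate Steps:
$\left(-151\right) \left(-77\right) + \frac{28 - 27}{-56 + 61} = 11627 + 1 \cdot \frac{1}{5} = 11627 + \frac{1}{5} = \frac{58136}{5}$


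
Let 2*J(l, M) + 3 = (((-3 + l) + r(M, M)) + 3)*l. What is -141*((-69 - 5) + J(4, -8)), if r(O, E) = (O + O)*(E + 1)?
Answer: -44133/2 ≈ -22067.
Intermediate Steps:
r(O, E) = 2*O*(1 + E) (r(O, E) = (2*O)*(1 + E) = 2*O*(1 + E))
J(l, M) = -3/2 + l*(l + 2*M*(1 + M))/2 (J(l, M) = -3/2 + ((((-3 + l) + 2*M*(1 + M)) + 3)*l)/2 = -3/2 + (((-3 + l + 2*M*(1 + M)) + 3)*l)/2 = -3/2 + ((l + 2*M*(1 + M))*l)/2 = -3/2 + (l*(l + 2*M*(1 + M)))/2 = -3/2 + l*(l + 2*M*(1 + M))/2)
-141*((-69 - 5) + J(4, -8)) = -141*((-69 - 5) + (-3/2 + (½)*4² - 8*4*(1 - 8))) = -141*(-74 + (-3/2 + (½)*16 - 8*4*(-7))) = -141*(-74 + (-3/2 + 8 + 224)) = -141*(-74 + 461/2) = -141*313/2 = -44133/2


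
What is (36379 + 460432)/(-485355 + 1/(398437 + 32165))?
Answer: -213927810222/208994833709 ≈ -1.0236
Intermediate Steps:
(36379 + 460432)/(-485355 + 1/(398437 + 32165)) = 496811/(-485355 + 1/430602) = 496811/(-208994833709/430602) = 496811*(-430602/208994833709) = -213927810222/208994833709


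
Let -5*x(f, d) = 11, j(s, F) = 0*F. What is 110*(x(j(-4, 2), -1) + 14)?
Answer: 1298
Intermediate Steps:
j(s, F) = 0
x(f, d) = -11/5 (x(f, d) = -1/5*11 = -11/5)
110*(x(j(-4, 2), -1) + 14) = 110*(-11/5 + 14) = 110*(59/5) = 1298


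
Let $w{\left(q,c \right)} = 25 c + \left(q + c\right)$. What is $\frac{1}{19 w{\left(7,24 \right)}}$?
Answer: $\frac{1}{11989} \approx 8.341 \cdot 10^{-5}$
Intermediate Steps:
$w{\left(q,c \right)} = q + 26 c$ ($w{\left(q,c \right)} = 25 c + \left(c + q\right) = q + 26 c$)
$\frac{1}{19 w{\left(7,24 \right)}} = \frac{1}{19 \left(7 + 26 \cdot 24\right)} = \frac{1}{19 \left(7 + 624\right)} = \frac{1}{19 \cdot 631} = \frac{1}{11989}$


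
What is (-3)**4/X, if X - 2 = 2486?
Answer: 81/2488 ≈ 0.032556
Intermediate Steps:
X = 2488 (X = 2 + 2486 = 2488)
(-3)**4/X = (-3)**4/2488 = 81*(1/2488) = 81/2488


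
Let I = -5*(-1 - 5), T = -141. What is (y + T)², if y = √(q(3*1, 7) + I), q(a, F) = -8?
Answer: (141 - √22)² ≈ 18580.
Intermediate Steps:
I = 30 (I = -5*(-6) = 30)
y = √22 (y = √(-8 + 30) = √22 ≈ 4.6904)
(y + T)² = (√22 - 141)² = (-141 + √22)²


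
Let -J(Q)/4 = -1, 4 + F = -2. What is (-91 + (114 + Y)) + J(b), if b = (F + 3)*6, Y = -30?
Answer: -3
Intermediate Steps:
F = -6 (F = -4 - 2 = -6)
b = -18 (b = (-6 + 3)*6 = -3*6 = -18)
J(Q) = 4 (J(Q) = -4*(-1) = 4)
(-91 + (114 + Y)) + J(b) = (-91 + (114 - 30)) + 4 = (-91 + 84) + 4 = -7 + 4 = -3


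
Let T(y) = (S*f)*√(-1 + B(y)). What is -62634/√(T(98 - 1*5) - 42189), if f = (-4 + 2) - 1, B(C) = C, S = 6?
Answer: 20878*I*√3/√(14063 + 12*√23) ≈ 304.32*I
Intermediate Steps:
f = -3 (f = -2 - 1 = -3)
T(y) = -18*√(-1 + y) (T(y) = (6*(-3))*√(-1 + y) = -18*√(-1 + y))
-62634/√(T(98 - 1*5) - 42189) = -62634/√(-18*√(-1 + (98 - 1*5)) - 42189) = -62634/√(-18*√(-1 + (98 - 5)) - 42189) = -62634/√(-18*√(-1 + 93) - 42189) = -62634/√(-36*√23 - 42189) = -62634/√(-42189 - 36*√23)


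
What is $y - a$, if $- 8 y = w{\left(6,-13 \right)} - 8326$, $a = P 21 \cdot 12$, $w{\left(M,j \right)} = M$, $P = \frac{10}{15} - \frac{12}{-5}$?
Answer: $\frac{1336}{5} \approx 267.2$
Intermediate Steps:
$P = \frac{46}{15}$ ($P = 10 \cdot \frac{1}{15} - - \frac{12}{5} = \frac{2}{3} + \frac{12}{5} = \frac{46}{15} \approx 3.0667$)
$a = \frac{3864}{5}$ ($a = \frac{46}{15} \cdot 21 \cdot 12 = \frac{322}{5} \cdot 12 = \frac{3864}{5} \approx 772.8$)
$y = 1040$ ($y = - \frac{6 - 8326}{8} = \left(- \frac{1}{8}\right) \left(-8320\right) = 1040$)
$y - a = 1040 - \frac{3864}{5} = \frac{1336}{5}$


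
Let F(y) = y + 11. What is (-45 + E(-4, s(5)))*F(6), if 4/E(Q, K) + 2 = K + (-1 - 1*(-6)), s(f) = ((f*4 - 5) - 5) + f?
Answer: -6851/9 ≈ -761.22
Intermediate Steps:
F(y) = 11 + y
s(f) = -10 + 5*f (s(f) = ((4*f - 5) - 5) + f = ((-5 + 4*f) - 5) + f = (-10 + 4*f) + f = -10 + 5*f)
E(Q, K) = 4/(3 + K) (E(Q, K) = 4/(-2 + (K + (-1 - 1*(-6)))) = 4/(-2 + (K + (-1 + 6))) = 4/(-2 + (K + 5)) = 4/(-2 + (5 + K)) = 4/(3 + K))
(-45 + E(-4, s(5)))*F(6) = (-45 + 4/(3 + (-10 + 5*5)))*(11 + 6) = (-45 + 4/(3 + (-10 + 25)))*17 = (-45 + 4/(3 + 15))*17 = (-45 + 4/18)*17 = (-45 + 4*(1/18))*17 = (-45 + 2/9)*17 = -403/9*17 = -6851/9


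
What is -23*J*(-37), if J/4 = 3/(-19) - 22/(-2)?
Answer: 701224/19 ≈ 36907.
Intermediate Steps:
J = 824/19 (J = 4*(3/(-19) - 22/(-2)) = 4*(3*(-1/19) - 22*(-1/2)) = 4*(-3/19 + 11) = 4*(206/19) = 824/19 ≈ 43.368)
-23*J*(-37) = -23*824/19*(-37) = -18952/19*(-37) = 701224/19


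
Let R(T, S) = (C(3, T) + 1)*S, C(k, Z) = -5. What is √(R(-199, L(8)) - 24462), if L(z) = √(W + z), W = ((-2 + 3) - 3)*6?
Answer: √(-24462 - 8*I) ≈ 0.026 - 156.4*I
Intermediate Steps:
W = -12 (W = (1 - 3)*6 = -2*6 = -12)
L(z) = √(-12 + z)
R(T, S) = -4*S (R(T, S) = (-5 + 1)*S = -4*S)
√(R(-199, L(8)) - 24462) = √(-4*√(-12 + 8) - 24462) = √(-8*I - 24462) = √(-24462 - 8*I)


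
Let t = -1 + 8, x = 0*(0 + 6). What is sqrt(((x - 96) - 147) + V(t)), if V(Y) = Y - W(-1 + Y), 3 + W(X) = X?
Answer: I*sqrt(239) ≈ 15.46*I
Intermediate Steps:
W(X) = -3 + X
x = 0 (x = 0*6 = 0)
t = 7
V(Y) = 4 (V(Y) = Y - (-3 + (-1 + Y)) = Y - (-4 + Y) = Y + (4 - Y) = 4)
sqrt(((x - 96) - 147) + V(t)) = sqrt(((0 - 96) - 147) + 4) = sqrt((-96 - 147) + 4) = sqrt(-243 + 4) = sqrt(-239) = I*sqrt(239)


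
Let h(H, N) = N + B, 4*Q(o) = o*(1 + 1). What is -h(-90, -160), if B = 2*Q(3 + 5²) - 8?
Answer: 140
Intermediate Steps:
Q(o) = o/2 (Q(o) = (o*(1 + 1))/4 = (o*2)/4 = (2*o)/4 = o/2)
B = 20 (B = 2*((3 + 5²)/2) - 8 = 2*((3 + 25)/2) - 8 = 2*((½)*28) - 8 = 2*14 - 8 = 28 - 8 = 20)
h(H, N) = 20 + N (h(H, N) = N + 20 = 20 + N)
-h(-90, -160) = -(20 - 160) = -1*(-140) = 140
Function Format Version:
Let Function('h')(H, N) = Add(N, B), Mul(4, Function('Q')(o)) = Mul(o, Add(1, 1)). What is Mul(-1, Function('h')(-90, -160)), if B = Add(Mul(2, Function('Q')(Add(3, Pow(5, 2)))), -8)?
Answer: 140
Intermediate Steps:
Function('Q')(o) = Mul(Rational(1, 2), o) (Function('Q')(o) = Mul(Rational(1, 4), Mul(o, Add(1, 1))) = Mul(Rational(1, 4), Mul(o, 2)) = Mul(Rational(1, 4), Mul(2, o)) = Mul(Rational(1, 2), o))
B = 20 (B = Add(Mul(2, Mul(Rational(1, 2), Add(3, Pow(5, 2)))), -8) = Add(Mul(2, Mul(Rational(1, 2), Add(3, 25))), -8) = Add(Mul(2, Mul(Rational(1, 2), 28)), -8) = Add(Mul(2, 14), -8) = Add(28, -8) = 20)
Function('h')(H, N) = Add(20, N) (Function('h')(H, N) = Add(N, 20) = Add(20, N))
Mul(-1, Function('h')(-90, -160)) = Mul(-1, Add(20, -160)) = Mul(-1, -140) = 140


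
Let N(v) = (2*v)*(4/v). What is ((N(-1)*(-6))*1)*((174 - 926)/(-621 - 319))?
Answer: -192/5 ≈ -38.400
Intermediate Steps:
N(v) = 8
((N(-1)*(-6))*1)*((174 - 926)/(-621 - 319)) = ((8*(-6))*1)*((174 - 926)/(-621 - 319)) = (-48*1)*(-752/(-940)) = -(-36096)*(-1)/940 = -48*4/5 = -192/5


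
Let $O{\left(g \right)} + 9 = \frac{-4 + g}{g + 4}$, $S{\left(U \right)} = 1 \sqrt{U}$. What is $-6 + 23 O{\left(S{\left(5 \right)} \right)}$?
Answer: $- \frac{2826}{11} + \frac{184 \sqrt{5}}{11} \approx -219.51$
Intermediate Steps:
$S{\left(U \right)} = \sqrt{U}$
$O{\left(g \right)} = -9 + \frac{-4 + g}{4 + g}$ ($O{\left(g \right)} = -9 + \frac{-4 + g}{g + 4} = -9 + \frac{-4 + g}{4 + g}$)
$-6 + 23 O{\left(S{\left(5 \right)} \right)} = -6 + 23 \frac{8 \left(-5 - \sqrt{5}\right)}{4 + \sqrt{5}} = -6 + \frac{184 \left(-5 - \sqrt{5}\right)}{4 + \sqrt{5}}$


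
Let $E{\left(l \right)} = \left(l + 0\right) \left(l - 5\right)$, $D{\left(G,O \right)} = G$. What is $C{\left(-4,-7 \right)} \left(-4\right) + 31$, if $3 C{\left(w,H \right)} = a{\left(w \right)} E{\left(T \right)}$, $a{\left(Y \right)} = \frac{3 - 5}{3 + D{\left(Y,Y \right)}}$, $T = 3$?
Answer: $47$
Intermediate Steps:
$a{\left(Y \right)} = - \frac{2}{3 + Y}$ ($a{\left(Y \right)} = \frac{3 - 5}{3 + Y} = - \frac{2}{3 + Y}$)
$E{\left(l \right)} = l \left(-5 + l\right)$
$C{\left(w,H \right)} = \frac{4}{3 + w}$ ($C{\left(w,H \right)} = \frac{- \frac{2}{3 + w} 3 \left(-5 + 3\right)}{3} = \frac{- \frac{2}{3 + w} 3 \left(-2\right)}{3} = \frac{- \frac{2}{3 + w} \left(-6\right)}{3} = \frac{12 \frac{1}{3 + w}}{3} = \frac{4}{3 + w}$)
$C{\left(-4,-7 \right)} \left(-4\right) + 31 = \frac{4}{3 - 4} \left(-4\right) + 31 = \frac{4}{-1} \left(-4\right) + 31 = 4 \left(-1\right) \left(-4\right) + 31 = \left(-4\right) \left(-4\right) + 31 = 16 + 31 = 47$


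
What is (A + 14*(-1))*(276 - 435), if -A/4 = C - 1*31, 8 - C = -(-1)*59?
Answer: -49926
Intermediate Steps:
C = -51 (C = 8 - (-1)*(-1*59) = 8 - (-1)*(-59) = 8 - 1*59 = 8 - 59 = -51)
A = 328 (A = -4*(-51 - 1*31) = -4*(-51 - 31) = -4*(-82) = 328)
(A + 14*(-1))*(276 - 435) = (328 + 14*(-1))*(276 - 435) = (328 - 14)*(-159) = 314*(-159) = -49926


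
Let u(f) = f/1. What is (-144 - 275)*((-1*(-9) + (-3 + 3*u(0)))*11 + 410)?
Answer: -199444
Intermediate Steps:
u(f) = f (u(f) = f*1 = f)
(-144 - 275)*((-1*(-9) + (-3 + 3*u(0)))*11 + 410) = (-144 - 275)*((-1*(-9) + (-3 + 3*0))*11 + 410) = -419*((9 + (-3 + 0))*11 + 410) = -419*((9 - 3)*11 + 410) = -419*(6*11 + 410) = -419*(66 + 410) = -419*476 = -199444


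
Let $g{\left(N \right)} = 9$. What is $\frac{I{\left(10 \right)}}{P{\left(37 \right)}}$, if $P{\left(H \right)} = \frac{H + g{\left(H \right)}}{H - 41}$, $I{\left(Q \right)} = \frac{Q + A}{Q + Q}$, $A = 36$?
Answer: $- \frac{1}{5} \approx -0.2$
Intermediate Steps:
$I{\left(Q \right)} = \frac{36 + Q}{2 Q}$ ($I{\left(Q \right)} = \frac{Q + 36}{Q + Q} = \frac{36 + Q}{2 Q}$)
$P{\left(H \right)} = \frac{9 + H}{-41 + H}$ ($P{\left(H \right)} = \frac{H + 9}{H - 41} = \frac{9 + H}{-41 + H}$)
$\frac{I{\left(10 \right)}}{P{\left(37 \right)}} = \frac{\frac{1}{2} \cdot \frac{1}{10} \left(36 + 10\right)}{\frac{1}{-41 + 37} \left(9 + 37\right)} = \frac{\frac{1}{2} \cdot \frac{1}{10} \cdot 46}{\frac{1}{-4} \cdot 46} = \frac{23}{10 \left(\left(- \frac{1}{4}\right) 46\right)} = \frac{23}{10 \left(- \frac{23}{2}\right)} = \frac{23}{10} \left(- \frac{2}{23}\right) = - \frac{1}{5}$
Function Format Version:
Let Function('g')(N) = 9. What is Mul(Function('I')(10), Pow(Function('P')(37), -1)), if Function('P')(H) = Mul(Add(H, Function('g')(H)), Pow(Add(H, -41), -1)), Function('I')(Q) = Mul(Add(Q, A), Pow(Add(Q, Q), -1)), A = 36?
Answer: Rational(-1, 5) ≈ -0.20000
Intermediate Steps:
Function('I')(Q) = Mul(Rational(1, 2), Pow(Q, -1), Add(36, Q)) (Function('I')(Q) = Mul(Add(Q, 36), Pow(Add(Q, Q), -1)) = Mul(Add(36, Q), Pow(Mul(2, Q), -1)) = Mul(Add(36, Q), Mul(Rational(1, 2), Pow(Q, -1))) = Mul(Rational(1, 2), Pow(Q, -1), Add(36, Q)))
Function('P')(H) = Mul(Pow(Add(-41, H), -1), Add(9, H)) (Function('P')(H) = Mul(Add(H, 9), Pow(Add(H, -41), -1)) = Mul(Add(9, H), Pow(Add(-41, H), -1)) = Mul(Pow(Add(-41, H), -1), Add(9, H)))
Mul(Function('I')(10), Pow(Function('P')(37), -1)) = Mul(Mul(Rational(1, 2), Pow(10, -1), Add(36, 10)), Pow(Mul(Pow(Add(-41, 37), -1), Add(9, 37)), -1)) = Mul(Mul(Rational(1, 2), Rational(1, 10), 46), Pow(Mul(Pow(-4, -1), 46), -1)) = Mul(Rational(23, 10), Pow(Mul(Rational(-1, 4), 46), -1)) = Mul(Rational(23, 10), Pow(Rational(-23, 2), -1)) = Mul(Rational(23, 10), Rational(-2, 23)) = Rational(-1, 5)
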